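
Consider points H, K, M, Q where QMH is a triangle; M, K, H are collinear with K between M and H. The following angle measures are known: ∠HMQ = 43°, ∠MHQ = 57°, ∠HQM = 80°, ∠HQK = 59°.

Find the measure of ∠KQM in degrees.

1. ∠KMQ = 43°  [K on ray MH]
2. ∠KHQ = 57°  [K on ray HM]
3. ∠HKQ = 64°  [△QKH]
4. ∠MKQ = 116°  [linear pair at K on MH]
5. ∠KQM = 21°  [△QMK]

∠KQM = 21°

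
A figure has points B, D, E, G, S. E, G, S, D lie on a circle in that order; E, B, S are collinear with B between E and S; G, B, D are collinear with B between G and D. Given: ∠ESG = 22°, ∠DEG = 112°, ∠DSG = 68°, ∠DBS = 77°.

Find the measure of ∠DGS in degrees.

1. ∠EDG = 22°  [same arc EG]
2. ∠DBE = 103°  [linear pair at B on ES]
3. ∠DES = 55°  [△EBD]
4. ∠DGS = 55°  [same arc SD]

∠DGS = 55°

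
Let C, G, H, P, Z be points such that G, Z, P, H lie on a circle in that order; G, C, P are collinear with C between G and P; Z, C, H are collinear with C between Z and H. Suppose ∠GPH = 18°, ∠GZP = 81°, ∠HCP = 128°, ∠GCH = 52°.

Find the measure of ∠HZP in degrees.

1. ∠GHP = 99°  [cyclic GZPH, opposite ∠Z+∠H]
2. ∠HGP = 63°  [△GPH]
3. ∠HZP = 63°  [same arc PH]

∠HZP = 63°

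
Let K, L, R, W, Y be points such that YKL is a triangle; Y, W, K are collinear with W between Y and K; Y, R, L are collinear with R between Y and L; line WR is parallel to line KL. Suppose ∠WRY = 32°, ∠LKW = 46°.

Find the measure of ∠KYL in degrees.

1. ∠KLY = 32°  [WR∥KL, corresponding at R]
2. ∠LKY = 46°  [W on ray KY]
3. ∠KYL = 102°  [△YKL]

∠KYL = 102°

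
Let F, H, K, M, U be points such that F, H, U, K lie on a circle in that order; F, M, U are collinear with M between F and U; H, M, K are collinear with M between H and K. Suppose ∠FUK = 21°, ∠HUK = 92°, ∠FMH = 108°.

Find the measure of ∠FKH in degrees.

∠FKH = 71°

1. ∠FHK = 21°  [same arc FK]
2. ∠HFK = 88°  [cyclic FHUK, opposite ∠F+∠U]
3. ∠FKH = 71°  [△FHK]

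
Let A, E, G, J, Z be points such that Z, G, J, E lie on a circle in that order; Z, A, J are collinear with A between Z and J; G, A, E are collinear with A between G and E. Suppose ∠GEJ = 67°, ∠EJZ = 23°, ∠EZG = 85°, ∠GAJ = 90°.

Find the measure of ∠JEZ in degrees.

1. ∠EGZ = 23°  [same arc ZE]
2. ∠GEZ = 72°  [△ZGE]
3. ∠EAZ = 90°  [vertical angles at A]
4. ∠EZJ = 18°  [△ZAE]
5. ∠JEZ = 139°  [△ZJE]

∠JEZ = 139°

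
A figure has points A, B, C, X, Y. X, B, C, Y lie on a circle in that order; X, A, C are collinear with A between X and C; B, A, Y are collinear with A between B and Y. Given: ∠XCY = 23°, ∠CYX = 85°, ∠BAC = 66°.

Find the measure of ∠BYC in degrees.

∠BYC = 43°

1. ∠XBY = 23°  [same arc XY]
2. ∠BAX = 114°  [linear pair at A on XC]
3. ∠BXC = 43°  [△XAB]
4. ∠BYC = 43°  [same arc BC]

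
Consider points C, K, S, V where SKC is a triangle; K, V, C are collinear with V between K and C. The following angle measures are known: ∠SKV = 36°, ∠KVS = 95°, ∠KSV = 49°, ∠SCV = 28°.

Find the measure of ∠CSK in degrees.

1. ∠CKS = 36°  [V on ray KC]
2. ∠KCS = 28°  [V on ray CK]
3. ∠CSK = 116°  [△SKC]

∠CSK = 116°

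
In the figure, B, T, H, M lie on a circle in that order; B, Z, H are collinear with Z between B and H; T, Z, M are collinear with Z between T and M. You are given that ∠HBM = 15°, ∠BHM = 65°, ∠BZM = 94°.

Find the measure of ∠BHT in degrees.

1. ∠HTM = 15°  [same arc HM]
2. ∠HZT = 94°  [vertical angles at Z]
3. ∠BHT = 71°  [△TZH]

∠BHT = 71°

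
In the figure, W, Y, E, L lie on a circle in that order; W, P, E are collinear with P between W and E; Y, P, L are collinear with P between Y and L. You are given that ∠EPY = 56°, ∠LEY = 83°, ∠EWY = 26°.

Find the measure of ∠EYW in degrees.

∠EYW = 101°

1. ∠WPY = 124°  [linear pair at P on WE]
2. ∠LWY = 97°  [cyclic WYEL, opposite ∠W+∠E]
3. ∠LYW = 30°  [△WPY]
4. ∠WLY = 53°  [△WYL]
5. ∠WEY = 53°  [same arc WY]
6. ∠EYW = 101°  [△WYE]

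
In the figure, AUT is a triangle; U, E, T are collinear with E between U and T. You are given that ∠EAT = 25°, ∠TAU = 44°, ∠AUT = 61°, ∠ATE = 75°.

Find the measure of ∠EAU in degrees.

1. ∠AET = 80°  [△AET]
2. ∠AUE = 61°  [E on ray UT]
3. ∠AEU = 100°  [linear pair at E on UT]
4. ∠EAU = 19°  [△AUE]

∠EAU = 19°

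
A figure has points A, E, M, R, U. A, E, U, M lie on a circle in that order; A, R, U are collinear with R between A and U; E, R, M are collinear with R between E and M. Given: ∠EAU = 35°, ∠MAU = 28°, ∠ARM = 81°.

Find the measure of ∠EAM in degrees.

1. ∠EMU = 35°  [same arc EU]
2. ∠MEU = 28°  [same arc UM]
3. ∠EUM = 117°  [△EUM]
4. ∠EAM = 63°  [cyclic AEUM, opposite ∠A+∠U]

∠EAM = 63°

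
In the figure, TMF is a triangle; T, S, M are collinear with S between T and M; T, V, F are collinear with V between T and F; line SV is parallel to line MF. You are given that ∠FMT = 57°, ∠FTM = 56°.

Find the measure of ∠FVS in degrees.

1. ∠MFT = 67°  [△TMF]
2. ∠SVT = 67°  [SV∥MF, corresponding at V]
3. ∠FVS = 113°  [linear pair at V on TF]

∠FVS = 113°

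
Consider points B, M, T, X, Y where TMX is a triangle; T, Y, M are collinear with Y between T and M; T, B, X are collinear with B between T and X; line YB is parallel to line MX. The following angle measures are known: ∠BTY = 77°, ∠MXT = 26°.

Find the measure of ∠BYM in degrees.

1. ∠MTX = 77°  [Y on TM, B on TX]
2. ∠TMX = 77°  [△TMX]
3. ∠BYT = 77°  [YB∥MX, corresponding at Y]
4. ∠BYM = 103°  [linear pair at Y on TM]

∠BYM = 103°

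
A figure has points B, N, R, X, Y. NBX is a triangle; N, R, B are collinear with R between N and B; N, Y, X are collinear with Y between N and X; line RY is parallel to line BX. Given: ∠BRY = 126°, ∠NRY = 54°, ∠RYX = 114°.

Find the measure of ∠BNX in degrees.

1. ∠NYR = 66°  [linear pair at Y on NX]
2. ∠RNY = 60°  [△NRY]
3. ∠BNX = 60°  [R on NB, Y on NX]

∠BNX = 60°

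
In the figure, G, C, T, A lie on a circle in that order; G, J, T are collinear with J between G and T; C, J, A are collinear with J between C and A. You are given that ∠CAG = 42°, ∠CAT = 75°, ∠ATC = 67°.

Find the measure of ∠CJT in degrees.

1. ∠CTG = 42°  [same arc GC]
2. ∠ACT = 38°  [△CTA]
3. ∠CJT = 100°  [△CJT]

∠CJT = 100°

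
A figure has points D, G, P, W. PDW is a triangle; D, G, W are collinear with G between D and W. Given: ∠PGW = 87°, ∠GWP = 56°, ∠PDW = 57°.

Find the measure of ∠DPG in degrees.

1. ∠DGP = 93°  [linear pair at G on DW]
2. ∠GDP = 57°  [G on ray DW]
3. ∠DPG = 30°  [△PDG]

∠DPG = 30°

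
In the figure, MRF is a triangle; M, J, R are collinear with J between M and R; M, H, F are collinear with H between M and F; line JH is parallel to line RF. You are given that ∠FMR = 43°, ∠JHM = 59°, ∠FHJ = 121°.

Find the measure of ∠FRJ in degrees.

∠FRJ = 78°

1. ∠HMJ = 43°  [J on MR, H on MF]
2. ∠HJM = 78°  [△MJH]
3. ∠HJR = 102°  [linear pair at J on MR]
4. ∠FRJ = 78°  [JH∥RF, co-interior at R–J]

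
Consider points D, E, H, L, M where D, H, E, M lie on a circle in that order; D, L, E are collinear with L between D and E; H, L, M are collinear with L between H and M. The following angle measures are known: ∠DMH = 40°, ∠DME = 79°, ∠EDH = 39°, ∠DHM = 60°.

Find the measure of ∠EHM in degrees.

1. ∠HDM = 80°  [△DHM]
2. ∠EMH = 39°  [same arc HE]
3. ∠HEM = 100°  [cyclic DHEM, opposite ∠D+∠E]
4. ∠EHM = 41°  [△HEM]

∠EHM = 41°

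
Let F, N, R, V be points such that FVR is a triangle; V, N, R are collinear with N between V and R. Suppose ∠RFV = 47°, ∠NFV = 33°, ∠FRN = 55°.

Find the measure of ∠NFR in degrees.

∠NFR = 14°

1. ∠FRV = 55°  [N on ray RV]
2. ∠FVR = 78°  [△FVR]
3. ∠FVN = 78°  [N on ray VR]
4. ∠FNV = 69°  [△FVN]
5. ∠FNR = 111°  [linear pair at N on VR]
6. ∠NFR = 14°  [△FNR]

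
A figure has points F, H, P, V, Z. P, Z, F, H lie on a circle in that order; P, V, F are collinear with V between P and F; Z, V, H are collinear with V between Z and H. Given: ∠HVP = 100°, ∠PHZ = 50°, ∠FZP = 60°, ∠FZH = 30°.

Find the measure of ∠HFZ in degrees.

∠HFZ = 80°

1. ∠PFZ = 50°  [same arc PZ]
2. ∠FPZ = 70°  [△PZF]
3. ∠FHZ = 70°  [same arc ZF]
4. ∠HFZ = 80°  [△ZFH]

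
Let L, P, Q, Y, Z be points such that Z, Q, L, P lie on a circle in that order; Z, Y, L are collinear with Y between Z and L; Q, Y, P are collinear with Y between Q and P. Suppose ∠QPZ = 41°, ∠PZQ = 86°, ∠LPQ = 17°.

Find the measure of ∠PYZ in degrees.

1. ∠QLZ = 41°  [same arc ZQ]
2. ∠PLQ = 94°  [cyclic ZQLP, opposite ∠Z+∠L]
3. ∠LQP = 69°  [△QLP]
4. ∠LYQ = 70°  [△QYL]
5. ∠PYZ = 70°  [vertical angles at Y]

∠PYZ = 70°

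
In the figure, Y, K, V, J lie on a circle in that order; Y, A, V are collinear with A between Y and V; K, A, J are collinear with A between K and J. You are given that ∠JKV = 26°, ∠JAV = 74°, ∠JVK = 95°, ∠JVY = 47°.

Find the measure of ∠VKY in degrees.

1. ∠JYV = 26°  [same arc VJ]
2. ∠VJY = 107°  [△YVJ]
3. ∠VKY = 73°  [cyclic YKVJ, opposite ∠K+∠J]

∠VKY = 73°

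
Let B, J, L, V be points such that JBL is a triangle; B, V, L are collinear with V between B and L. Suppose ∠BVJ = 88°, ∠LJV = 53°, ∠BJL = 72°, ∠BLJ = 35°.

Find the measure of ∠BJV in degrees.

1. ∠JBL = 73°  [△JBL]
2. ∠JBV = 73°  [V on ray BL]
3. ∠BJV = 19°  [△JBV]

∠BJV = 19°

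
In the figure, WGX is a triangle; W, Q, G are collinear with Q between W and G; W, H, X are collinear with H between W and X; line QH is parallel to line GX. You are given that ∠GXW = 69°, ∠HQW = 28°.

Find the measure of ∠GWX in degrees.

1. ∠QHW = 69°  [QH∥GX, corresponding at H]
2. ∠HWQ = 83°  [△WQH]
3. ∠GWX = 83°  [Q on WG, H on WX]

∠GWX = 83°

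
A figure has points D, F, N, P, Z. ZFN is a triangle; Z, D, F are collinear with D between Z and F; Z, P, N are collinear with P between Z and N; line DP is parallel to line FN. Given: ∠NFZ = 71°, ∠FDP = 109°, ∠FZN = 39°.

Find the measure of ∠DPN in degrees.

1. ∠FNZ = 70°  [△ZFN]
2. ∠DPZ = 70°  [DP∥FN, corresponding at P]
3. ∠DPN = 110°  [linear pair at P on ZN]

∠DPN = 110°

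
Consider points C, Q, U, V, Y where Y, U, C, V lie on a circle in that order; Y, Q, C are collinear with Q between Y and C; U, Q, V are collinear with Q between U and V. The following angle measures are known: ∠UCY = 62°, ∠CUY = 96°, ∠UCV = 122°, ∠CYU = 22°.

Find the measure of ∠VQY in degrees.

∠VQY = 82°

1. ∠UVY = 62°  [same arc YU]
2. ∠CVU = 22°  [same arc UC]
3. ∠CUV = 36°  [△UCV]
4. ∠CYV = 36°  [same arc CV]
5. ∠VQY = 82°  [△YQV]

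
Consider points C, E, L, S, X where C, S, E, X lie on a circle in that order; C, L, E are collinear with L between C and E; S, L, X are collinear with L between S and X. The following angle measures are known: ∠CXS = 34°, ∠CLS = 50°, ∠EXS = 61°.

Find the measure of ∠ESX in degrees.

1. ∠CES = 34°  [same arc CS]
2. ∠ELS = 130°  [linear pair at L on CE]
3. ∠ESX = 16°  [△SLE]

∠ESX = 16°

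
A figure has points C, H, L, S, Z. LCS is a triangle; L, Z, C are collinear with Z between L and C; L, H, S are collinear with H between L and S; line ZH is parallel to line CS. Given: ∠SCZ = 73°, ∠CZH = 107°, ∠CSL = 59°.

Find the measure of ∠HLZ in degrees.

1. ∠HZL = 73°  [linear pair at Z on LC]
2. ∠LHZ = 59°  [ZH∥CS, corresponding at H]
3. ∠HLZ = 48°  [△LZH]

∠HLZ = 48°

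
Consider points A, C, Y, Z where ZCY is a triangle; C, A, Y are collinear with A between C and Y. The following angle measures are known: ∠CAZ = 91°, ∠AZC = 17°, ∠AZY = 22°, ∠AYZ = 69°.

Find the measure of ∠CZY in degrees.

1. ∠ACZ = 72°  [△ZCA]
2. ∠CYZ = 69°  [A on ray YC]
3. ∠YCZ = 72°  [A on ray CY]
4. ∠CZY = 39°  [△ZCY]

∠CZY = 39°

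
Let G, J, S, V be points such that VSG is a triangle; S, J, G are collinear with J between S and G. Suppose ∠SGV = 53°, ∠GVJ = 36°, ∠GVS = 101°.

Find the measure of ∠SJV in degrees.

∠SJV = 89°

1. ∠JGV = 53°  [J on ray GS]
2. ∠GJV = 91°  [△VJG]
3. ∠SJV = 89°  [linear pair at J on SG]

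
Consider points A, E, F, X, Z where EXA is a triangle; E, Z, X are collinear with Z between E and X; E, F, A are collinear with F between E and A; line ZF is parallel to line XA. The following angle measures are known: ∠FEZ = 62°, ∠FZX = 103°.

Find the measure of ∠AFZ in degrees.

∠AFZ = 139°

1. ∠EZF = 77°  [linear pair at Z on EX]
2. ∠EFZ = 41°  [△EZF]
3. ∠AFZ = 139°  [linear pair at F on EA]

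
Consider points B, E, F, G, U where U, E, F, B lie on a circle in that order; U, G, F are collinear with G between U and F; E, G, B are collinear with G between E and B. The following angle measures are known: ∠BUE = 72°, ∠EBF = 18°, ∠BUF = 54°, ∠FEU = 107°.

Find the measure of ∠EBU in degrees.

∠EBU = 55°

1. ∠EUF = 18°  [same arc EF]
2. ∠EFU = 55°  [△UEF]
3. ∠EBU = 55°  [same arc UE]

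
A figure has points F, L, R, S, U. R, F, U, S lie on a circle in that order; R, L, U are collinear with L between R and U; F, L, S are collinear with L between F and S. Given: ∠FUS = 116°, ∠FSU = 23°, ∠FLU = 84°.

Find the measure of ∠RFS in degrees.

∠RFS = 61°

1. ∠FRU = 23°  [same arc FU]
2. ∠FLR = 96°  [linear pair at L on RU]
3. ∠RFS = 61°  [△RLF]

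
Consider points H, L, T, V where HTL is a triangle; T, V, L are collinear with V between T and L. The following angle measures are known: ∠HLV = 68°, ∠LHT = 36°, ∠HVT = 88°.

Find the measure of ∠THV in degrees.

1. ∠HLT = 68°  [V on ray LT]
2. ∠HTL = 76°  [△HTL]
3. ∠HTV = 76°  [V on ray TL]
4. ∠THV = 16°  [△HTV]

∠THV = 16°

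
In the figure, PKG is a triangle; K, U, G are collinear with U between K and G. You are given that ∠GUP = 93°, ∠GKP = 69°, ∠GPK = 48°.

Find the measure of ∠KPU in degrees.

∠KPU = 24°

1. ∠KUP = 87°  [linear pair at U on KG]
2. ∠PKU = 69°  [U on ray KG]
3. ∠KPU = 24°  [△PKU]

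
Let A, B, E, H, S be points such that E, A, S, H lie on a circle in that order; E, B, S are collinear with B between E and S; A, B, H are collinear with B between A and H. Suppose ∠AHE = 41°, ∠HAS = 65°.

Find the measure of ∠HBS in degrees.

1. ∠HES = 65°  [same arc SH]
2. ∠EBH = 74°  [△EBH]
3. ∠HBS = 106°  [linear pair at B on ES]

∠HBS = 106°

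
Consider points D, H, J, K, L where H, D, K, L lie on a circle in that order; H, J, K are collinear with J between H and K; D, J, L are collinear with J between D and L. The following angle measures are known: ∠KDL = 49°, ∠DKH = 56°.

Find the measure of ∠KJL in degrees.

1. ∠KHL = 49°  [same arc KL]
2. ∠DLH = 56°  [same arc HD]
3. ∠HJL = 75°  [△HJL]
4. ∠KJL = 105°  [linear pair at J on HK]

∠KJL = 105°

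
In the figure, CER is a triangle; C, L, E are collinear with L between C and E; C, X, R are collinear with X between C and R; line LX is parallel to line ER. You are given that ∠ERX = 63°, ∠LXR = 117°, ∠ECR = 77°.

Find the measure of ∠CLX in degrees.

∠CLX = 40°

1. ∠CXL = 63°  [linear pair at X on CR]
2. ∠LCX = 77°  [L on CE, X on CR]
3. ∠CLX = 40°  [△CLX]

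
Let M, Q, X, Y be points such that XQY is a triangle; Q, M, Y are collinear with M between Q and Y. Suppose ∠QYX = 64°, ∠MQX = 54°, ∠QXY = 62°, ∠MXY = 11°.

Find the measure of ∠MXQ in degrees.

∠MXQ = 51°

1. ∠MYX = 64°  [M on ray YQ]
2. ∠XMY = 105°  [△XMY]
3. ∠QMX = 75°  [linear pair at M on QY]
4. ∠MXQ = 51°  [△XQM]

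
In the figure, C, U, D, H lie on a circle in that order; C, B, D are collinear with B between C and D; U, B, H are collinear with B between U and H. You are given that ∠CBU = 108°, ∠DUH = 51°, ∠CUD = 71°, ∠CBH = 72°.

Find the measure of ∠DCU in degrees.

∠DCU = 52°

1. ∠DBU = 72°  [linear pair at B on CD]
2. ∠CDU = 57°  [△UBD]
3. ∠DCU = 52°  [△CUD]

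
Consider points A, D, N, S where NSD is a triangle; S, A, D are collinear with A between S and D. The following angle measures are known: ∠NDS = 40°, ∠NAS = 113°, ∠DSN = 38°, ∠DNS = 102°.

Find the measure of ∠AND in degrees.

∠AND = 73°

1. ∠ADN = 40°  [A on ray DS]
2. ∠DAN = 67°  [linear pair at A on SD]
3. ∠AND = 73°  [△NAD]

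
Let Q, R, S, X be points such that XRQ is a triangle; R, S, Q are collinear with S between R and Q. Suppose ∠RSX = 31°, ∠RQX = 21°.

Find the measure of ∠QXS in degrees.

∠QXS = 10°

1. ∠QSX = 149°  [linear pair at S on RQ]
2. ∠SQX = 21°  [S on ray QR]
3. ∠QXS = 10°  [△XSQ]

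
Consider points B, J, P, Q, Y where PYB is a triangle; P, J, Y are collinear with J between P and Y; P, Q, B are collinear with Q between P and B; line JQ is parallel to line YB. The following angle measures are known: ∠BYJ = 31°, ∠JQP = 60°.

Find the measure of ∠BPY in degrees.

1. ∠BYP = 31°  [J on ray YP]
2. ∠PBY = 60°  [JQ∥YB, corresponding at Q]
3. ∠BPY = 89°  [△PYB]

∠BPY = 89°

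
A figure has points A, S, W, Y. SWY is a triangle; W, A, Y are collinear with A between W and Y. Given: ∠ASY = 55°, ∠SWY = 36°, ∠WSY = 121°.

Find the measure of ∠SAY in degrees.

1. ∠SYW = 23°  [△SWY]
2. ∠AYS = 23°  [A on ray YW]
3. ∠SAY = 102°  [△SAY]

∠SAY = 102°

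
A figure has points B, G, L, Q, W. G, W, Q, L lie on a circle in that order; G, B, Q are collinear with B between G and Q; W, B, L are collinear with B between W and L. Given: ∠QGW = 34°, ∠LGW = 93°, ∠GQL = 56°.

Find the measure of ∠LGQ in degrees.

∠LGQ = 59°

1. ∠QLW = 34°  [same arc WQ]
2. ∠LQW = 87°  [cyclic GWQL, opposite ∠G+∠Q]
3. ∠LWQ = 59°  [△WQL]
4. ∠LGQ = 59°  [same arc QL]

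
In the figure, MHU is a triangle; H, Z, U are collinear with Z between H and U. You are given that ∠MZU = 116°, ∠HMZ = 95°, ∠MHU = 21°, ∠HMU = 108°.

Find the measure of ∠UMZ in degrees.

1. ∠HUM = 51°  [△MHU]
2. ∠MUZ = 51°  [Z on ray UH]
3. ∠UMZ = 13°  [△MZU]

∠UMZ = 13°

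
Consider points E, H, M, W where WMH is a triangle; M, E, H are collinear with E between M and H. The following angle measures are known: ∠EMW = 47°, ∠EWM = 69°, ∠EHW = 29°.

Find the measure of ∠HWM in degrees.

∠HWM = 104°

1. ∠HMW = 47°  [E on ray MH]
2. ∠MHW = 29°  [E on ray HM]
3. ∠HWM = 104°  [△WMH]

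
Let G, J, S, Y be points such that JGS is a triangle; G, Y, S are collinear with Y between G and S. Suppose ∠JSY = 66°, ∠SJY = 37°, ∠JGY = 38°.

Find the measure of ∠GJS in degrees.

∠GJS = 76°

1. ∠GSJ = 66°  [Y on ray SG]
2. ∠JGS = 38°  [Y on ray GS]
3. ∠GJS = 76°  [△JGS]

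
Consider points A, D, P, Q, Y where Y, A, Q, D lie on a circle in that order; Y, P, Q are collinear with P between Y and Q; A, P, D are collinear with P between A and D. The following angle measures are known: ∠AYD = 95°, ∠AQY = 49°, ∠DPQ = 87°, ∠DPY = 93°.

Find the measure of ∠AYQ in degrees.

1. ∠ADY = 49°  [same arc YA]
2. ∠APY = 87°  [vertical angles at P]
3. ∠DAY = 36°  [△YAD]
4. ∠AYQ = 57°  [△YPA]

∠AYQ = 57°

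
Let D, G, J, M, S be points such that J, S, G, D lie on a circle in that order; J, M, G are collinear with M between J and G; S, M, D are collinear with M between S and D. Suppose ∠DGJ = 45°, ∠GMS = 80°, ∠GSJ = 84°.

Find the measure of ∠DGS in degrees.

∠DGS = 106°

1. ∠DSJ = 45°  [same arc JD]
2. ∠JMS = 100°  [linear pair at M on JG]
3. ∠GDJ = 96°  [cyclic JSGD, opposite ∠S+∠D]
4. ∠GJS = 35°  [△JMS]
5. ∠DJG = 39°  [△JGD]
6. ∠GDS = 35°  [same arc SG]
7. ∠DSG = 39°  [same arc GD]
8. ∠DGS = 106°  [△SGD]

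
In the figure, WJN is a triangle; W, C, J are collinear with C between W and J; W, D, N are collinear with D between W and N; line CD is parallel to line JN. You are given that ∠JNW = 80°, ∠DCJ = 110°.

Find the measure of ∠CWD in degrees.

∠CWD = 30°

1. ∠CDW = 80°  [CD∥JN, corresponding at D]
2. ∠DCW = 70°  [linear pair at C on WJ]
3. ∠CWD = 30°  [△WCD]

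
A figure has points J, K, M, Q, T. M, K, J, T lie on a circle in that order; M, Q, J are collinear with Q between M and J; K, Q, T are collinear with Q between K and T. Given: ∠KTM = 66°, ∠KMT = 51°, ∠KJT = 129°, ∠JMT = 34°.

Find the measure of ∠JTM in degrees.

1. ∠MKT = 63°  [△MKT]
2. ∠MJT = 63°  [same arc MT]
3. ∠JTM = 83°  [△MJT]

∠JTM = 83°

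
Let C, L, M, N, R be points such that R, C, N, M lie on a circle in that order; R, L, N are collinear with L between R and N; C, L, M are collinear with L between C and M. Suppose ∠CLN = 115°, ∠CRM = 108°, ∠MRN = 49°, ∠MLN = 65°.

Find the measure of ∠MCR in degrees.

∠MCR = 56°

1. ∠MLR = 115°  [vertical angles at L]
2. ∠CMR = 16°  [△RLM]
3. ∠MCR = 56°  [△RCM]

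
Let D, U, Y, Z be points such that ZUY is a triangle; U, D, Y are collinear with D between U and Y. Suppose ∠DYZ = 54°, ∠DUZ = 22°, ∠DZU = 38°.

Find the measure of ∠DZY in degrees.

1. ∠UDZ = 120°  [△ZUD]
2. ∠YDZ = 60°  [linear pair at D on UY]
3. ∠DZY = 66°  [△ZDY]

∠DZY = 66°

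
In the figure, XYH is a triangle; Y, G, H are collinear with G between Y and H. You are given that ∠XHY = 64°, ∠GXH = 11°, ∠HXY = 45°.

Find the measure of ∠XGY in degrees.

1. ∠GHX = 64°  [G on ray HY]
2. ∠HGX = 105°  [△XGH]
3. ∠XGY = 75°  [linear pair at G on YH]

∠XGY = 75°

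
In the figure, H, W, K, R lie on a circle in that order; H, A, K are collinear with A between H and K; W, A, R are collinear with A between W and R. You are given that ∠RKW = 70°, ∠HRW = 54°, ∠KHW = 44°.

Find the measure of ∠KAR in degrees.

1. ∠RHW = 110°  [cyclic HWKR, opposite ∠H+∠K]
2. ∠HWR = 16°  [△HWR]
3. ∠KRW = 44°  [same arc WK]
4. ∠HKR = 16°  [same arc HR]
5. ∠KAR = 120°  [△KAR]

∠KAR = 120°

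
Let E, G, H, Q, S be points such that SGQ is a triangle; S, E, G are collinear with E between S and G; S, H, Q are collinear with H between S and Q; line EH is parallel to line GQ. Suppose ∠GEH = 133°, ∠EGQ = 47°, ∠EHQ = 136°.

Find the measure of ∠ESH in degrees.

1. ∠HES = 47°  [linear pair at E on SG]
2. ∠EHS = 44°  [linear pair at H on SQ]
3. ∠ESH = 89°  [△SEH]

∠ESH = 89°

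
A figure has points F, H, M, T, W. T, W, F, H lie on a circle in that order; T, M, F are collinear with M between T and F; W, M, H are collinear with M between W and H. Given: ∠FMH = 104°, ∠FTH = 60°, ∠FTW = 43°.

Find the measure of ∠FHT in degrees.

∠FHT = 87°

1. ∠FHW = 43°  [same arc WF]
2. ∠HFT = 33°  [△FMH]
3. ∠FHT = 87°  [△TFH]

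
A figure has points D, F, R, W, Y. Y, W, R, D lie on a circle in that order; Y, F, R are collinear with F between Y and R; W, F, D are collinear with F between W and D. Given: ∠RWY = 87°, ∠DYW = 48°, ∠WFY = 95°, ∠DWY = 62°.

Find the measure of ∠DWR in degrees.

∠DWR = 25°

1. ∠WDY = 70°  [△YWD]
2. ∠RFW = 85°  [linear pair at F on YR]
3. ∠WRY = 70°  [same arc YW]
4. ∠DWR = 25°  [△WFR]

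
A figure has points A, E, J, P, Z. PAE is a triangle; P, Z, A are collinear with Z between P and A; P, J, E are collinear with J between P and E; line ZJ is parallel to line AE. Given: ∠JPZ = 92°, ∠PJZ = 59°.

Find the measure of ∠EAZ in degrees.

1. ∠JZP = 29°  [△PZJ]
2. ∠AZJ = 151°  [linear pair at Z on PA]
3. ∠EAZ = 29°  [ZJ∥AE, co-interior at A–Z]

∠EAZ = 29°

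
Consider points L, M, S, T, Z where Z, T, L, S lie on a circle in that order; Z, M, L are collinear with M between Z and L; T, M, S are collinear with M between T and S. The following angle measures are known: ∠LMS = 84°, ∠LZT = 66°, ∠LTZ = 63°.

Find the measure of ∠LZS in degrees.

1. ∠LST = 66°  [same arc TL]
2. ∠LSZ = 117°  [cyclic ZTLS, opposite ∠T+∠S]
3. ∠SLZ = 30°  [△LMS]
4. ∠LZS = 33°  [△ZLS]

∠LZS = 33°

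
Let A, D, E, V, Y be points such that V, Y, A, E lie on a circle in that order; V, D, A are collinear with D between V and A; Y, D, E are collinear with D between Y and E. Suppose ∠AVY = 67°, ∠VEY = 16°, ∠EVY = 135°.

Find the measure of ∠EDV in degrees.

∠EDV = 96°

1. ∠AEY = 67°  [same arc YA]
2. ∠VAY = 16°  [same arc VY]
3. ∠EAY = 45°  [cyclic VYAE, opposite ∠V+∠A]
4. ∠AYE = 68°  [△YAE]
5. ∠ADY = 96°  [△YDA]
6. ∠EDV = 96°  [vertical angles at D]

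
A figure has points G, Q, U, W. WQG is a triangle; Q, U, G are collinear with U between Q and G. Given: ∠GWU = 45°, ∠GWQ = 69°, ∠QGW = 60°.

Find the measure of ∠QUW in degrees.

1. ∠UGW = 60°  [U on ray GQ]
2. ∠GUW = 75°  [△WUG]
3. ∠QUW = 105°  [linear pair at U on QG]

∠QUW = 105°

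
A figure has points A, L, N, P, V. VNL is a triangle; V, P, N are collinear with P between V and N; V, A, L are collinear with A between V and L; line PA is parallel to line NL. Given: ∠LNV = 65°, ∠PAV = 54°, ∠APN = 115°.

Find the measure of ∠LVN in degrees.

1. ∠APV = 65°  [PA∥NL, corresponding at P]
2. ∠AVP = 61°  [△VPA]
3. ∠LVN = 61°  [P on VN, A on VL]

∠LVN = 61°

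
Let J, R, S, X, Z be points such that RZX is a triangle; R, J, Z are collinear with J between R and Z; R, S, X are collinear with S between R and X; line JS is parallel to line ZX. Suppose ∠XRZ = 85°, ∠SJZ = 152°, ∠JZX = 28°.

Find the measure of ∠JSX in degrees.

1. ∠JRS = 85°  [J on RZ, S on RX]
2. ∠RJS = 28°  [linear pair at J on RZ]
3. ∠JSR = 67°  [△RJS]
4. ∠JSX = 113°  [linear pair at S on RX]

∠JSX = 113°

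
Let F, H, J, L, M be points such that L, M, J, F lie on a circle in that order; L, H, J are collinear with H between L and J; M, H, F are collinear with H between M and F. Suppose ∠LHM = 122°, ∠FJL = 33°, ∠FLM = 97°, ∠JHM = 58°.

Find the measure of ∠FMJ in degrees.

∠FMJ = 72°

1. ∠FHJ = 122°  [vertical angles at H]
2. ∠JFM = 25°  [△JHF]
3. ∠FJM = 83°  [cyclic LMJF, opposite ∠L+∠J]
4. ∠FMJ = 72°  [△MJF]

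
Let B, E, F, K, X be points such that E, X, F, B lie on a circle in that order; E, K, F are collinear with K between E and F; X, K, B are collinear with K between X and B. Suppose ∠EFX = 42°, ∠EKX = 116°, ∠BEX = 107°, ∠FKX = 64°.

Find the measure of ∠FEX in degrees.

∠FEX = 33°

1. ∠EBX = 42°  [same arc EX]
2. ∠BXE = 31°  [△EXB]
3. ∠FEX = 33°  [△EKX]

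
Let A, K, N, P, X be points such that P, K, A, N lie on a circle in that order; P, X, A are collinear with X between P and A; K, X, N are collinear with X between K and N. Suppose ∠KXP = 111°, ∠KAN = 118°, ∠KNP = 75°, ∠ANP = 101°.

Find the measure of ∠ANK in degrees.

∠ANK = 26°

1. ∠AXK = 69°  [linear pair at X on PA]
2. ∠KAP = 75°  [same arc PK]
3. ∠AKN = 36°  [△KXA]
4. ∠ANK = 26°  [△KAN]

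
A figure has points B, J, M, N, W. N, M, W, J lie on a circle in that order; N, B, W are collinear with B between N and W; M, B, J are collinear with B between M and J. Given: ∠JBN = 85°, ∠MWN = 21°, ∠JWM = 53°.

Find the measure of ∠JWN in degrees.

∠JWN = 32°

1. ∠MBW = 85°  [vertical angles at B]
2. ∠JBW = 95°  [linear pair at B on NW]
3. ∠JMW = 74°  [△MBW]
4. ∠MJW = 53°  [△MWJ]
5. ∠JWN = 32°  [△WBJ]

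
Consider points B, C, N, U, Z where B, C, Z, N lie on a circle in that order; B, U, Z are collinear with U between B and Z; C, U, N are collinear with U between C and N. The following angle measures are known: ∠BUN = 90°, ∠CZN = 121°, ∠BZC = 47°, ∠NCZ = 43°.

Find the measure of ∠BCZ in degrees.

∠BCZ = 117°

1. ∠CNZ = 16°  [△CZN]
2. ∠CBZ = 16°  [same arc CZ]
3. ∠BCZ = 117°  [△BCZ]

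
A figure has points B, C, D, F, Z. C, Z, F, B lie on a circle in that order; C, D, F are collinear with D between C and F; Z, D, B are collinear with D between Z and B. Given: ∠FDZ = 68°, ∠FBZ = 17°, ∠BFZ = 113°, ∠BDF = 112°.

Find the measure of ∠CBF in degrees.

∠CBF = 79°

1. ∠BZF = 50°  [△ZFB]
2. ∠BFC = 51°  [△FDB]
3. ∠BCF = 50°  [same arc FB]
4. ∠CBF = 79°  [△CFB]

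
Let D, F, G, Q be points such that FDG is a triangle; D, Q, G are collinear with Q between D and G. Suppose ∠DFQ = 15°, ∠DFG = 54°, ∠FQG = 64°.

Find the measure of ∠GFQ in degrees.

∠GFQ = 39°

1. ∠DQF = 116°  [linear pair at Q on DG]
2. ∠FDQ = 49°  [△FDQ]
3. ∠FDG = 49°  [Q on ray DG]
4. ∠DGF = 77°  [△FDG]
5. ∠FGQ = 77°  [Q on ray GD]
6. ∠GFQ = 39°  [△FQG]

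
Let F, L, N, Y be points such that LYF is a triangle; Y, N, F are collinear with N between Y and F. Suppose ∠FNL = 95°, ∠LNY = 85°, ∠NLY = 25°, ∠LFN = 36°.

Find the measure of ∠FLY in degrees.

∠FLY = 74°

1. ∠LYN = 70°  [△LYN]
2. ∠LFY = 36°  [N on ray FY]
3. ∠FYL = 70°  [N on ray YF]
4. ∠FLY = 74°  [△LYF]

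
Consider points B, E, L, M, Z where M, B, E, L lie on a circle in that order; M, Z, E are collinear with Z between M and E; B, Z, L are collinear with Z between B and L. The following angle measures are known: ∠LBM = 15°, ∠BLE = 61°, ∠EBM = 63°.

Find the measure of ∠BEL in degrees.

1. ∠LEM = 15°  [same arc ML]
2. ∠ELM = 117°  [cyclic MBEL, opposite ∠B+∠L]
3. ∠EML = 48°  [△MEL]
4. ∠EBL = 48°  [same arc EL]
5. ∠BEL = 71°  [△BEL]

∠BEL = 71°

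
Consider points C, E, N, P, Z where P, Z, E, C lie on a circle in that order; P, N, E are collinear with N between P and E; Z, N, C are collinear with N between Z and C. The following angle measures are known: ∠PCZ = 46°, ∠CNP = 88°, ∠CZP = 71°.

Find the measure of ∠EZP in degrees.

1. ∠CPE = 46°  [△PNC]
2. ∠CEP = 71°  [same arc PC]
3. ∠ECP = 63°  [△PEC]
4. ∠EZP = 117°  [cyclic PZEC, opposite ∠Z+∠C]

∠EZP = 117°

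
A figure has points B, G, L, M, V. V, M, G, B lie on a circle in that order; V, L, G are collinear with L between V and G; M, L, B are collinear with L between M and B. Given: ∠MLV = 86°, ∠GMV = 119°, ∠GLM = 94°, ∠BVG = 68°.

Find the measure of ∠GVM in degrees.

1. ∠BLG = 86°  [vertical angles at L]
2. ∠GBV = 61°  [cyclic VMGB, opposite ∠M+∠B]
3. ∠BGV = 51°  [△VGB]
4. ∠GBM = 43°  [△GLB]
5. ∠GVM = 43°  [same arc MG]

∠GVM = 43°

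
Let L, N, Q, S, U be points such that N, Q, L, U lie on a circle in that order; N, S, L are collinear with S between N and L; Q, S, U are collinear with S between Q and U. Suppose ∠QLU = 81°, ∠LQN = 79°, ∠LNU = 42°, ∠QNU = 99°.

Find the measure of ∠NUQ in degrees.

∠NUQ = 44°

1. ∠LUN = 101°  [cyclic NQLU, opposite ∠Q+∠U]
2. ∠NLU = 37°  [△NLU]
3. ∠NQU = 37°  [same arc NU]
4. ∠NUQ = 44°  [△NQU]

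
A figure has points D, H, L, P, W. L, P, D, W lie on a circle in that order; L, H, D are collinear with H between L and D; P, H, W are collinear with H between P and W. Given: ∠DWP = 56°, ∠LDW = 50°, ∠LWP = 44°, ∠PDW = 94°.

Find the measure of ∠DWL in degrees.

1. ∠DLP = 56°  [same arc PD]
2. ∠LDP = 44°  [same arc LP]
3. ∠DPL = 80°  [△LPD]
4. ∠DWL = 100°  [cyclic LPDW, opposite ∠P+∠W]

∠DWL = 100°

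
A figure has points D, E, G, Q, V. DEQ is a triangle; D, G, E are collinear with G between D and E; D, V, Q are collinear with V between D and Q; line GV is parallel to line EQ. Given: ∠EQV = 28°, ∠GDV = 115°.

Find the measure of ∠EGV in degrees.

∠EGV = 143°

1. ∠DQE = 28°  [V on ray QD]
2. ∠EDQ = 115°  [G on DE, V on DQ]
3. ∠DEQ = 37°  [△DEQ]
4. ∠DGV = 37°  [GV∥EQ, corresponding at G]
5. ∠EGV = 143°  [linear pair at G on DE]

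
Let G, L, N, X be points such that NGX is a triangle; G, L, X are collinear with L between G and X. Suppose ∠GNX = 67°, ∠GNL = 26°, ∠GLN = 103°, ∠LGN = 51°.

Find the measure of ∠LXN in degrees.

∠LXN = 62°

1. ∠NGX = 51°  [L on ray GX]
2. ∠GXN = 62°  [△NGX]
3. ∠LXN = 62°  [L on ray XG]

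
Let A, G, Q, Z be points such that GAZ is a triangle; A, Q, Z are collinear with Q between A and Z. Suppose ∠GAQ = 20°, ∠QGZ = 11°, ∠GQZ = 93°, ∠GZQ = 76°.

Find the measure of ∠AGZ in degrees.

1. ∠GAZ = 20°  [Q on ray AZ]
2. ∠AZG = 76°  [Q on ray ZA]
3. ∠AGZ = 84°  [△GAZ]

∠AGZ = 84°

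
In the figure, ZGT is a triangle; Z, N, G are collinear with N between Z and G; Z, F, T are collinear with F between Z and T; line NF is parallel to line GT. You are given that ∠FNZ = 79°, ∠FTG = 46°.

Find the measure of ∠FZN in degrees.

1. ∠TGZ = 79°  [NF∥GT, corresponding at N]
2. ∠GTZ = 46°  [F on ray TZ]
3. ∠GZT = 55°  [△ZGT]
4. ∠FZN = 55°  [N on ZG, F on ZT]

∠FZN = 55°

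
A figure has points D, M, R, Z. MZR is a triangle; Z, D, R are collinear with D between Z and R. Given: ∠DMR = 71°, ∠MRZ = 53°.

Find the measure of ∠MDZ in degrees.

∠MDZ = 124°

1. ∠DRM = 53°  [D on ray RZ]
2. ∠MDR = 56°  [△MDR]
3. ∠MDZ = 124°  [linear pair at D on ZR]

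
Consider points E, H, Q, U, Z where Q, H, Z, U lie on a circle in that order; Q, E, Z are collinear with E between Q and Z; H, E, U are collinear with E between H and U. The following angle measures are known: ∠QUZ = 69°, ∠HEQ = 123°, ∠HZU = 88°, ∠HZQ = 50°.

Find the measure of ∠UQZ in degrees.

∠UQZ = 73°

1. ∠UEZ = 123°  [vertical angles at E]
2. ∠HUQ = 50°  [same arc QH]
3. ∠QEU = 57°  [linear pair at E on QZ]
4. ∠UQZ = 73°  [△QEU]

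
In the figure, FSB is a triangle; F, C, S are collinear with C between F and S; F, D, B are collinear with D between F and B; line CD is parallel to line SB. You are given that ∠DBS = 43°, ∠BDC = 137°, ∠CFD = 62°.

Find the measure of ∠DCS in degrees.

1. ∠CDF = 43°  [linear pair at D on FB]
2. ∠DCF = 75°  [△FCD]
3. ∠DCS = 105°  [linear pair at C on FS]

∠DCS = 105°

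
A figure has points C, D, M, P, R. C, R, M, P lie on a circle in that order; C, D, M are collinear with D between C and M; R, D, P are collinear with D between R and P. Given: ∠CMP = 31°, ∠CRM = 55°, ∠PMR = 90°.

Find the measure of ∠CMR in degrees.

1. ∠CRP = 31°  [same arc CP]
2. ∠PCR = 90°  [cyclic CRMP, opposite ∠C+∠M]
3. ∠CPR = 59°  [△CRP]
4. ∠CMR = 59°  [same arc CR]

∠CMR = 59°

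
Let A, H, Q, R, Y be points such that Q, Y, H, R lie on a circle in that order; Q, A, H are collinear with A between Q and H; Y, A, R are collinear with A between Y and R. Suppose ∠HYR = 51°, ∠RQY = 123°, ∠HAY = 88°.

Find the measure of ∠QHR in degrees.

∠QHR = 16°

1. ∠RHY = 57°  [cyclic QYHR, opposite ∠Q+∠H]
2. ∠QAR = 88°  [vertical angles at A]
3. ∠HRY = 72°  [△YHR]
4. ∠HAR = 92°  [linear pair at A on QH]
5. ∠QHR = 16°  [△HAR]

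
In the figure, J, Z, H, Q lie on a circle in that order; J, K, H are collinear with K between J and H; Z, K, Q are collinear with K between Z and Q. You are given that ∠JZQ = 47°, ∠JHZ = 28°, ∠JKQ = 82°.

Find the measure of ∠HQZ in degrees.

1. ∠JHQ = 47°  [same arc JQ]
2. ∠HKQ = 98°  [linear pair at K on JH]
3. ∠HQZ = 35°  [△HKQ]

∠HQZ = 35°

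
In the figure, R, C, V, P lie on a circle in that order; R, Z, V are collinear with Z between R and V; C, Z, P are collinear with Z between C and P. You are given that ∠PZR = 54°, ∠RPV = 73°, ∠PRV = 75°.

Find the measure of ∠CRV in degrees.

∠CRV = 22°

1. ∠CZV = 54°  [vertical angles at Z]
2. ∠RCV = 107°  [cyclic RCVP, opposite ∠C+∠P]
3. ∠PCV = 75°  [same arc VP]
4. ∠CVR = 51°  [△CZV]
5. ∠CRV = 22°  [△RCV]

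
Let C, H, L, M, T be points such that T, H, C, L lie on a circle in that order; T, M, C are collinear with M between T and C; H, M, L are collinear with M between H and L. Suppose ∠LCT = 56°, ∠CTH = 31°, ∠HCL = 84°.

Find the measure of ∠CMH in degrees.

1. ∠LHT = 56°  [same arc TL]
2. ∠HMT = 93°  [△TMH]
3. ∠CMH = 87°  [linear pair at M on TC]

∠CMH = 87°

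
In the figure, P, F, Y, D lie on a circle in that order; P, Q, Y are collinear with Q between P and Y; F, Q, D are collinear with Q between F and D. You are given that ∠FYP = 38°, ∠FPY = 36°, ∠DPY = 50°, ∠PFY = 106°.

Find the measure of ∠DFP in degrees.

∠DFP = 56°

1. ∠PDY = 74°  [cyclic PFYD, opposite ∠F+∠D]
2. ∠DYP = 56°  [△PYD]
3. ∠DFP = 56°  [same arc PD]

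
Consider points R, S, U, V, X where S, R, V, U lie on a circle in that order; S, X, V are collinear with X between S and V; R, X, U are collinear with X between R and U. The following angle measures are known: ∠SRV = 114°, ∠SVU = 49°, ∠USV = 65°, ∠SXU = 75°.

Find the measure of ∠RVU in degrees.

1. ∠SRU = 49°  [same arc SU]
2. ∠RUS = 40°  [△SXU]
3. ∠RSU = 91°  [△SRU]
4. ∠RVU = 89°  [cyclic SRVU, opposite ∠S+∠V]

∠RVU = 89°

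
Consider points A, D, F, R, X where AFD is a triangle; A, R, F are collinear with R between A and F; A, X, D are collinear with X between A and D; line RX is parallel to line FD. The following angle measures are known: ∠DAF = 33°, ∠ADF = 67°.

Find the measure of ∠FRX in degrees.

1. ∠AFD = 80°  [△AFD]
2. ∠ARX = 80°  [RX∥FD, corresponding at R]
3. ∠FRX = 100°  [linear pair at R on AF]

∠FRX = 100°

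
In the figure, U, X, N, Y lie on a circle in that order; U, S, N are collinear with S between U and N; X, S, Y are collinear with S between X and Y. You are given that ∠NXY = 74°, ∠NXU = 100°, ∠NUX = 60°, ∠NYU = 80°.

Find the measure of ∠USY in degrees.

∠USY = 86°

1. ∠NUY = 74°  [same arc NY]
2. ∠UNX = 20°  [△UXN]
3. ∠UYX = 20°  [same arc UX]
4. ∠USY = 86°  [△USY]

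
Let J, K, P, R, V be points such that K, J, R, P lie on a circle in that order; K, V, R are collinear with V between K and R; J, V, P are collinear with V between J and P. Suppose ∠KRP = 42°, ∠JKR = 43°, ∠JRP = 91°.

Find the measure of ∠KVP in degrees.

∠KVP = 85°

1. ∠KJP = 42°  [same arc KP]
2. ∠JPR = 43°  [same arc JR]
3. ∠JKP = 89°  [cyclic KJRP, opposite ∠K+∠R]
4. ∠PJR = 46°  [△JRP]
5. ∠JPK = 49°  [△KJP]
6. ∠PKR = 46°  [same arc RP]
7. ∠KVP = 85°  [△KVP]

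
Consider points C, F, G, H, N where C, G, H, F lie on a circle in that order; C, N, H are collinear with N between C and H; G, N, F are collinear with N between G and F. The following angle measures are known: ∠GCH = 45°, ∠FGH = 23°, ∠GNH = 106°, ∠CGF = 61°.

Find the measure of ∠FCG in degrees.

1. ∠GFH = 45°  [same arc GH]
2. ∠FHG = 112°  [△GHF]
3. ∠FCG = 68°  [cyclic CGHF, opposite ∠C+∠H]

∠FCG = 68°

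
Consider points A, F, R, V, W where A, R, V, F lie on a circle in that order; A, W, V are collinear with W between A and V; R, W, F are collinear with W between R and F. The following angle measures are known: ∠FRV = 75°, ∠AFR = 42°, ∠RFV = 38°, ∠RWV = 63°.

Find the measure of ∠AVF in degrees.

∠AVF = 25°

1. ∠FAV = 75°  [same arc VF]
2. ∠AWF = 63°  [△AWF]
3. ∠FWV = 117°  [linear pair at W on AV]
4. ∠AVF = 25°  [△VWF]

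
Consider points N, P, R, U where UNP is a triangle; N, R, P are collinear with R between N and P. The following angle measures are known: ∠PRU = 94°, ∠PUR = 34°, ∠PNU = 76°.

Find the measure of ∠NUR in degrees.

∠NUR = 18°

1. ∠NRU = 86°  [linear pair at R on NP]
2. ∠RNU = 76°  [R on ray NP]
3. ∠NUR = 18°  [△UNR]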